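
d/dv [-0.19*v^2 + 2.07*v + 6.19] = 2.07 - 0.38*v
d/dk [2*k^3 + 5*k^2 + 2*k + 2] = 6*k^2 + 10*k + 2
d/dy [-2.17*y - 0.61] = -2.17000000000000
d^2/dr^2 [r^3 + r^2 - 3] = 6*r + 2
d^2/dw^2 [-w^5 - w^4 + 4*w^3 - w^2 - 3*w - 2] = -20*w^3 - 12*w^2 + 24*w - 2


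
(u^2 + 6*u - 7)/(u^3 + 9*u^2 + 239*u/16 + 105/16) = 16*(u - 1)/(16*u^2 + 32*u + 15)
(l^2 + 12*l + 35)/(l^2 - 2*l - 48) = (l^2 + 12*l + 35)/(l^2 - 2*l - 48)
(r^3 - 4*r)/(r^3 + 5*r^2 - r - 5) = r*(r^2 - 4)/(r^3 + 5*r^2 - r - 5)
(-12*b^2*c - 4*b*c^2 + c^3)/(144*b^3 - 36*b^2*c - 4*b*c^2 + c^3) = c*(-2*b - c)/(24*b^2 - 2*b*c - c^2)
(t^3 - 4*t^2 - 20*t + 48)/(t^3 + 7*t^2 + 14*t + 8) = (t^2 - 8*t + 12)/(t^2 + 3*t + 2)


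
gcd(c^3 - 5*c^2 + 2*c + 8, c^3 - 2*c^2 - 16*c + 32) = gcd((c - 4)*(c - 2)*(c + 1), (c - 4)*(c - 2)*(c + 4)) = c^2 - 6*c + 8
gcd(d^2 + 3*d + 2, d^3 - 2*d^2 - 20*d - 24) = d + 2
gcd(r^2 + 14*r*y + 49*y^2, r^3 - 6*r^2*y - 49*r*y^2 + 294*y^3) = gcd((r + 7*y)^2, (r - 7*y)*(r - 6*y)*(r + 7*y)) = r + 7*y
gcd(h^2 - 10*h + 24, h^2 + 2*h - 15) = 1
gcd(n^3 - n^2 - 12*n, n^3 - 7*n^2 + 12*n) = n^2 - 4*n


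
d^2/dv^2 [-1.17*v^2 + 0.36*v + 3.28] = -2.34000000000000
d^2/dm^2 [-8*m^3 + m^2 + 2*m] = 2 - 48*m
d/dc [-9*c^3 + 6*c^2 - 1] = 3*c*(4 - 9*c)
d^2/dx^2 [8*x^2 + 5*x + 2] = 16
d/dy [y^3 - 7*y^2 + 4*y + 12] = 3*y^2 - 14*y + 4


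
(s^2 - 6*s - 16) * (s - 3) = s^3 - 9*s^2 + 2*s + 48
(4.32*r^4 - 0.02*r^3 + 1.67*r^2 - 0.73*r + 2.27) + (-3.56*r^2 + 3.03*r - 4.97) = 4.32*r^4 - 0.02*r^3 - 1.89*r^2 + 2.3*r - 2.7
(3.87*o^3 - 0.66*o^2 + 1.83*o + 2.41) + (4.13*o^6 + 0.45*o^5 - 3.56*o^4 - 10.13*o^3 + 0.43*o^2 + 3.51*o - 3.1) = 4.13*o^6 + 0.45*o^5 - 3.56*o^4 - 6.26*o^3 - 0.23*o^2 + 5.34*o - 0.69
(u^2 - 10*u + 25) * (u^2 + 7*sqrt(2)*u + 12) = u^4 - 10*u^3 + 7*sqrt(2)*u^3 - 70*sqrt(2)*u^2 + 37*u^2 - 120*u + 175*sqrt(2)*u + 300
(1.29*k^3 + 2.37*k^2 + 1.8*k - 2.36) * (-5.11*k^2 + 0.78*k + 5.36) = -6.5919*k^5 - 11.1045*k^4 - 0.434999999999999*k^3 + 26.1668*k^2 + 7.8072*k - 12.6496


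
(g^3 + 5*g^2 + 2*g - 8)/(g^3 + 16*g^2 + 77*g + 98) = (g^2 + 3*g - 4)/(g^2 + 14*g + 49)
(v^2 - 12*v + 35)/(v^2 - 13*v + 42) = (v - 5)/(v - 6)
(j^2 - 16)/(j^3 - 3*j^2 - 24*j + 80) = (j + 4)/(j^2 + j - 20)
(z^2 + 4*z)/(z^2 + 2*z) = (z + 4)/(z + 2)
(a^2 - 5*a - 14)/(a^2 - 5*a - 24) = (-a^2 + 5*a + 14)/(-a^2 + 5*a + 24)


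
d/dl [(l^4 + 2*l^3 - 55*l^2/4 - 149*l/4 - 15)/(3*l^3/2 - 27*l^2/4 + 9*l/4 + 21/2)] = 2*(4*l^6 - 36*l^5 + 37*l^4 + 434*l^3 - 405*l^2 - 1310*l - 953)/(3*(4*l^6 - 36*l^5 + 93*l^4 + 2*l^3 - 243*l^2 + 84*l + 196))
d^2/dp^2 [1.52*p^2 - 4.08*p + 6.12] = 3.04000000000000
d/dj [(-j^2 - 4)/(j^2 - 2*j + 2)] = 2*(j^2 + 2*j - 4)/(j^4 - 4*j^3 + 8*j^2 - 8*j + 4)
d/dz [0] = 0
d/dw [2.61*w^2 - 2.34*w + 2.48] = 5.22*w - 2.34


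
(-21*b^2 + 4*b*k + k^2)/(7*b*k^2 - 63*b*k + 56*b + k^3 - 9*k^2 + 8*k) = (-3*b + k)/(k^2 - 9*k + 8)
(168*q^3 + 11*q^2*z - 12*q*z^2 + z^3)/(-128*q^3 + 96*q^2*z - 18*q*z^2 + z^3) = (-21*q^2 - 4*q*z + z^2)/(16*q^2 - 10*q*z + z^2)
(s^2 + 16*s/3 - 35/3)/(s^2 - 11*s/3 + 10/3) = (s + 7)/(s - 2)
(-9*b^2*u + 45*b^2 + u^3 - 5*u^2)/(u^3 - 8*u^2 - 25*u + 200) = (-9*b^2 + u^2)/(u^2 - 3*u - 40)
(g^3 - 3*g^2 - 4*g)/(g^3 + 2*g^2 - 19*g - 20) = g/(g + 5)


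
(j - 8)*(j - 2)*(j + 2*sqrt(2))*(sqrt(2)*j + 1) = sqrt(2)*j^4 - 10*sqrt(2)*j^3 + 5*j^3 - 50*j^2 + 18*sqrt(2)*j^2 - 20*sqrt(2)*j + 80*j + 32*sqrt(2)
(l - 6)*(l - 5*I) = l^2 - 6*l - 5*I*l + 30*I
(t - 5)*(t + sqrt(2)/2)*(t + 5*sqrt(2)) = t^3 - 5*t^2 + 11*sqrt(2)*t^2/2 - 55*sqrt(2)*t/2 + 5*t - 25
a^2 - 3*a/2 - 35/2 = (a - 5)*(a + 7/2)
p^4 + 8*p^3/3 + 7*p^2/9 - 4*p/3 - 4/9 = (p - 2/3)*(p + 1/3)*(p + 1)*(p + 2)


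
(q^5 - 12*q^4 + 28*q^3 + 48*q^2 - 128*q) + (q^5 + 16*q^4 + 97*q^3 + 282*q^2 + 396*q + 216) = 2*q^5 + 4*q^4 + 125*q^3 + 330*q^2 + 268*q + 216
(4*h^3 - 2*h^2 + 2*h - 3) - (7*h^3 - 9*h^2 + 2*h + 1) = -3*h^3 + 7*h^2 - 4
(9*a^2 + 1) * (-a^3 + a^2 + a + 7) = -9*a^5 + 9*a^4 + 8*a^3 + 64*a^2 + a + 7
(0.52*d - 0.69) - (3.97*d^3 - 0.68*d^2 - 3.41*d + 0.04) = -3.97*d^3 + 0.68*d^2 + 3.93*d - 0.73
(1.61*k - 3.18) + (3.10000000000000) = 1.61*k - 0.0800000000000001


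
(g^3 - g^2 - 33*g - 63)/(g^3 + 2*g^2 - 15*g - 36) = (g - 7)/(g - 4)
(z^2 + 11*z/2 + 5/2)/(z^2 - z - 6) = (z^2 + 11*z/2 + 5/2)/(z^2 - z - 6)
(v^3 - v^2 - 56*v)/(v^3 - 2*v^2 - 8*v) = (-v^2 + v + 56)/(-v^2 + 2*v + 8)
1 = 1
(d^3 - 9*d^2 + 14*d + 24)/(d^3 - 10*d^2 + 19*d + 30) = (d - 4)/(d - 5)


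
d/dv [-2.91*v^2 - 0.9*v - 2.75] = -5.82*v - 0.9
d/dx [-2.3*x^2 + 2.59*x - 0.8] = 2.59 - 4.6*x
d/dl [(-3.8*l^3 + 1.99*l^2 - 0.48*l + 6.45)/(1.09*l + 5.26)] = (-8.284*l^3 - 57.7949*l^2 + 20.9348*l - 9.5553)/(1.1881*l^2 + 11.4668*l + 27.6676)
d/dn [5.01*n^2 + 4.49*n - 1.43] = 10.02*n + 4.49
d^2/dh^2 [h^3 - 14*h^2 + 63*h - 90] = 6*h - 28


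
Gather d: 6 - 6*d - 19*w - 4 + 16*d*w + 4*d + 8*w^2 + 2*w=d*(16*w - 2) + 8*w^2 - 17*w + 2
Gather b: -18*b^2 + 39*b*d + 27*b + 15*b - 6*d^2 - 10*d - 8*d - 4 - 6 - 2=-18*b^2 + b*(39*d + 42) - 6*d^2 - 18*d - 12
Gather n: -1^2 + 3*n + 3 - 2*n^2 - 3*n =2 - 2*n^2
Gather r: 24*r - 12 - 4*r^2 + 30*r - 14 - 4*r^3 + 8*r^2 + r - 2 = -4*r^3 + 4*r^2 + 55*r - 28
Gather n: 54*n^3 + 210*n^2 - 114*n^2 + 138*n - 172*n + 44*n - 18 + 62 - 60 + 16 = 54*n^3 + 96*n^2 + 10*n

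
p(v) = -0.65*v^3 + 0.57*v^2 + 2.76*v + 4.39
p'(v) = -1.95*v^2 + 1.14*v + 2.76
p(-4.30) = 54.74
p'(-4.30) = -38.20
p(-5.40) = 108.46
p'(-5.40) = -60.26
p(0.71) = 6.40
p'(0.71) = 2.59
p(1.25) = 7.46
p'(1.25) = 1.14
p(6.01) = -99.54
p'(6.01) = -60.82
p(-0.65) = 3.02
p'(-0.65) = 1.20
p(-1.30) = 3.19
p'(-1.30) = -2.02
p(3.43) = -5.67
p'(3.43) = -16.27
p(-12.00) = 1176.55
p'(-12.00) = -291.72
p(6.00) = -98.93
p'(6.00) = -60.60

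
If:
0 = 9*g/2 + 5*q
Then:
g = -10*q/9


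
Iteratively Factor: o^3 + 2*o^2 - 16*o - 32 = (o + 4)*(o^2 - 2*o - 8) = (o + 2)*(o + 4)*(o - 4)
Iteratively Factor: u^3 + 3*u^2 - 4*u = (u + 4)*(u^2 - u) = (u - 1)*(u + 4)*(u)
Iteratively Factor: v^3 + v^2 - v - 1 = (v + 1)*(v^2 - 1) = (v + 1)^2*(v - 1)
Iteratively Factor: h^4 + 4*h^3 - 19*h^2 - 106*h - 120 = (h + 2)*(h^3 + 2*h^2 - 23*h - 60) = (h - 5)*(h + 2)*(h^2 + 7*h + 12) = (h - 5)*(h + 2)*(h + 3)*(h + 4)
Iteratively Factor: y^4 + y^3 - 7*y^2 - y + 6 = (y + 3)*(y^3 - 2*y^2 - y + 2) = (y - 2)*(y + 3)*(y^2 - 1) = (y - 2)*(y - 1)*(y + 3)*(y + 1)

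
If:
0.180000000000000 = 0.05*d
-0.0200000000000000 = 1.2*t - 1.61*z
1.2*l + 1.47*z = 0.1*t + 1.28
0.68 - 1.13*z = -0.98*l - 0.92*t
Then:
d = 3.60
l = -0.86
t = 2.31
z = 1.73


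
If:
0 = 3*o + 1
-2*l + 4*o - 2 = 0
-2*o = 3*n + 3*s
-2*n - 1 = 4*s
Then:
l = -5/3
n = 17/18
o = -1/3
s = -13/18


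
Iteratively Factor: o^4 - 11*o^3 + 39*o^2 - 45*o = (o)*(o^3 - 11*o^2 + 39*o - 45) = o*(o - 3)*(o^2 - 8*o + 15) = o*(o - 3)^2*(o - 5)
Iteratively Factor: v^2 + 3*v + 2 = (v + 2)*(v + 1)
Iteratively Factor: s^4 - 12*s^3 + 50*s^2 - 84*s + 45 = (s - 1)*(s^3 - 11*s^2 + 39*s - 45) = (s - 5)*(s - 1)*(s^2 - 6*s + 9) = (s - 5)*(s - 3)*(s - 1)*(s - 3)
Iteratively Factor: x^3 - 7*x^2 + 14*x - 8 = (x - 2)*(x^2 - 5*x + 4) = (x - 2)*(x - 1)*(x - 4)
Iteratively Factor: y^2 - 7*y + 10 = (y - 2)*(y - 5)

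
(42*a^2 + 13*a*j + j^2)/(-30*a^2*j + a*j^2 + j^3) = (-7*a - j)/(j*(5*a - j))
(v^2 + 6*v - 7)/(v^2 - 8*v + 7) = (v + 7)/(v - 7)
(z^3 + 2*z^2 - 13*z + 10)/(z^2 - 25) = (z^2 - 3*z + 2)/(z - 5)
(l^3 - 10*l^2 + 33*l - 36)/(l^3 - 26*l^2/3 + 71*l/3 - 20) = 3*(l - 3)/(3*l - 5)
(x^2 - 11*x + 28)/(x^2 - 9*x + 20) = (x - 7)/(x - 5)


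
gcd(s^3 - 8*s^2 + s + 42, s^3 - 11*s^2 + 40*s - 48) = s - 3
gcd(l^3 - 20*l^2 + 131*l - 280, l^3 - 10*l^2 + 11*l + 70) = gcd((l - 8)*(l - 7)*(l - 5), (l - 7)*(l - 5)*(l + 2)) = l^2 - 12*l + 35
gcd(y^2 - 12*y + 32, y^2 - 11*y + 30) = 1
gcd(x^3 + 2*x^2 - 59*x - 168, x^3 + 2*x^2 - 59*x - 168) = x^3 + 2*x^2 - 59*x - 168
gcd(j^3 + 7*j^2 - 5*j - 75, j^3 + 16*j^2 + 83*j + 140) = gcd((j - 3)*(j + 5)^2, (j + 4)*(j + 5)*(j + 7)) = j + 5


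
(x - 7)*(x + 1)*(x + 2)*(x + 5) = x^4 + x^3 - 39*x^2 - 109*x - 70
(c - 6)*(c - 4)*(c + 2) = c^3 - 8*c^2 + 4*c + 48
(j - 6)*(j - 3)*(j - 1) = j^3 - 10*j^2 + 27*j - 18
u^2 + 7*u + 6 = (u + 1)*(u + 6)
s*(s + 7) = s^2 + 7*s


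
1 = 1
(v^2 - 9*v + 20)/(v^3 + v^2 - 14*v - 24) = (v - 5)/(v^2 + 5*v + 6)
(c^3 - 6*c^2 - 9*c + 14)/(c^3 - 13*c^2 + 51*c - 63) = (c^2 + c - 2)/(c^2 - 6*c + 9)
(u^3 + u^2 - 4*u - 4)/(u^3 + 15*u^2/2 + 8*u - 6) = 2*(u^2 - u - 2)/(2*u^2 + 11*u - 6)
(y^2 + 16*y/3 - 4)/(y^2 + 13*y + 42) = (y - 2/3)/(y + 7)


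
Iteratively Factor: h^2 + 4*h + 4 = (h + 2)*(h + 2)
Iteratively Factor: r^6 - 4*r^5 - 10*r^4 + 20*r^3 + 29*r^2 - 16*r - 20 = (r + 1)*(r^5 - 5*r^4 - 5*r^3 + 25*r^2 + 4*r - 20) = (r - 5)*(r + 1)*(r^4 - 5*r^2 + 4) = (r - 5)*(r + 1)^2*(r^3 - r^2 - 4*r + 4) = (r - 5)*(r - 2)*(r + 1)^2*(r^2 + r - 2) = (r - 5)*(r - 2)*(r - 1)*(r + 1)^2*(r + 2)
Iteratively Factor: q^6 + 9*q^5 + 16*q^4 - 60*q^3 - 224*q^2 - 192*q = (q + 4)*(q^5 + 5*q^4 - 4*q^3 - 44*q^2 - 48*q) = (q + 2)*(q + 4)*(q^4 + 3*q^3 - 10*q^2 - 24*q) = (q + 2)^2*(q + 4)*(q^3 + q^2 - 12*q) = q*(q + 2)^2*(q + 4)*(q^2 + q - 12) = q*(q - 3)*(q + 2)^2*(q + 4)*(q + 4)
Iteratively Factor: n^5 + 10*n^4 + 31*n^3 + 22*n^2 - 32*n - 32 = (n + 2)*(n^4 + 8*n^3 + 15*n^2 - 8*n - 16) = (n + 2)*(n + 4)*(n^3 + 4*n^2 - n - 4) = (n + 2)*(n + 4)^2*(n^2 - 1) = (n + 1)*(n + 2)*(n + 4)^2*(n - 1)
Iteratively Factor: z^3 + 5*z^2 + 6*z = (z + 3)*(z^2 + 2*z) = (z + 2)*(z + 3)*(z)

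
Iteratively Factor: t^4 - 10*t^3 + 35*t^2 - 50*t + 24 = (t - 1)*(t^3 - 9*t^2 + 26*t - 24) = (t - 2)*(t - 1)*(t^2 - 7*t + 12) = (t - 4)*(t - 2)*(t - 1)*(t - 3)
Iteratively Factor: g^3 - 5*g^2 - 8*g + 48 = (g - 4)*(g^2 - g - 12) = (g - 4)*(g + 3)*(g - 4)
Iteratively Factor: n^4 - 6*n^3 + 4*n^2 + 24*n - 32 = (n + 2)*(n^3 - 8*n^2 + 20*n - 16) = (n - 4)*(n + 2)*(n^2 - 4*n + 4) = (n - 4)*(n - 2)*(n + 2)*(n - 2)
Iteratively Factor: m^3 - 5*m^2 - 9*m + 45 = (m - 5)*(m^2 - 9) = (m - 5)*(m + 3)*(m - 3)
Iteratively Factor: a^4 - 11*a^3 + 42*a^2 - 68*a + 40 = (a - 2)*(a^3 - 9*a^2 + 24*a - 20) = (a - 2)^2*(a^2 - 7*a + 10) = (a - 5)*(a - 2)^2*(a - 2)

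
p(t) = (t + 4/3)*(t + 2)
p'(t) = 2*t + 10/3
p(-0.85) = 0.56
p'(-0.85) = 1.63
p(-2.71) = 0.98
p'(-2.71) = -2.09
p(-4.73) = 9.27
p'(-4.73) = -6.13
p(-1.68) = -0.11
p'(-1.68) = -0.03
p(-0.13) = 2.25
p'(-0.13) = 3.07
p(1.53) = 10.11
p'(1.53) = 6.39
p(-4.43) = 7.52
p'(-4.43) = -5.53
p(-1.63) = -0.11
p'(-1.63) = 0.07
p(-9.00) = 53.67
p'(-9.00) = -14.67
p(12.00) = 186.67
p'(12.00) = 27.33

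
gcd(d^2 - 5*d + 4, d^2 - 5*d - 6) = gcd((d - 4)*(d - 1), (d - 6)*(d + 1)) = 1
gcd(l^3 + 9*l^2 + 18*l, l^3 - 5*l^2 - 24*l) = l^2 + 3*l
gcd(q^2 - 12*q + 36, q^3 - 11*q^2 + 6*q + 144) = q - 6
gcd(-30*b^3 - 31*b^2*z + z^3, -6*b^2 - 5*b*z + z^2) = -6*b^2 - 5*b*z + z^2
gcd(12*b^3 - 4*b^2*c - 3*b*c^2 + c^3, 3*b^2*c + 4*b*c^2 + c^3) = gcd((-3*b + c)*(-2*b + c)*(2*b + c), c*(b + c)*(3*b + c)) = 1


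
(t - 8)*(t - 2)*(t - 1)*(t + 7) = t^4 - 4*t^3 - 51*t^2 + 166*t - 112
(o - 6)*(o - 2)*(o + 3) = o^3 - 5*o^2 - 12*o + 36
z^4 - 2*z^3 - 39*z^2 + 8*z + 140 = (z - 7)*(z - 2)*(z + 2)*(z + 5)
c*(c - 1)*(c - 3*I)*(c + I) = c^4 - c^3 - 2*I*c^3 + 3*c^2 + 2*I*c^2 - 3*c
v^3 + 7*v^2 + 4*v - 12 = (v - 1)*(v + 2)*(v + 6)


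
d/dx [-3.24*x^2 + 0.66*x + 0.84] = 0.66 - 6.48*x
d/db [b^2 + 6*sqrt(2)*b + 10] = 2*b + 6*sqrt(2)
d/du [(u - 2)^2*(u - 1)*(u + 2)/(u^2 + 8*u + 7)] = (2*u^5 + 21*u^4 - 20*u^3 - 91*u^2 - 12*u + 148)/(u^4 + 16*u^3 + 78*u^2 + 112*u + 49)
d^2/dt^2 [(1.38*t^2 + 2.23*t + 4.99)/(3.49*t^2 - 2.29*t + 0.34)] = (-2.8421709430404e-14*t^4 + 76.381442*t^3 + 354.847146*t^2 - 255.160182*t + 44.285462)/(42.508549*t^6 - 83.677287*t^5 + 67.329429*t^4 - 28.312873*t^3 + 6.559314*t^2 - 0.794172*t + 0.039304)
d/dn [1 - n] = -1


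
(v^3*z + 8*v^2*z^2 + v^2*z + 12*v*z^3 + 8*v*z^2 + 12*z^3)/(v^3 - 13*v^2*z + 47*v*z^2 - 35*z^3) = z*(v^3 + 8*v^2*z + v^2 + 12*v*z^2 + 8*v*z + 12*z^2)/(v^3 - 13*v^2*z + 47*v*z^2 - 35*z^3)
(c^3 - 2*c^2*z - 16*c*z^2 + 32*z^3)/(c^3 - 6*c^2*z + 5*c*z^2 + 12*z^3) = (-c^2 - 2*c*z + 8*z^2)/(-c^2 + 2*c*z + 3*z^2)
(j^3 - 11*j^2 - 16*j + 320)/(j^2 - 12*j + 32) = (j^2 - 3*j - 40)/(j - 4)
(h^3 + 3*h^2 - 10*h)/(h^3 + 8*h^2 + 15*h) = (h - 2)/(h + 3)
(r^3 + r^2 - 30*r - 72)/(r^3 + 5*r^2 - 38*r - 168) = (r + 3)/(r + 7)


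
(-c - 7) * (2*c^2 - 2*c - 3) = -2*c^3 - 12*c^2 + 17*c + 21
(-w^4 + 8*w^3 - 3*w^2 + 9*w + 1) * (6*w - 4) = -6*w^5 + 52*w^4 - 50*w^3 + 66*w^2 - 30*w - 4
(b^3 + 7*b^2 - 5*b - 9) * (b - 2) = b^4 + 5*b^3 - 19*b^2 + b + 18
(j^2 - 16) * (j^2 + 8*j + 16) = j^4 + 8*j^3 - 128*j - 256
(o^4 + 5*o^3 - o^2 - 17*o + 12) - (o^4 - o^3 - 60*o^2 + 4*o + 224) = 6*o^3 + 59*o^2 - 21*o - 212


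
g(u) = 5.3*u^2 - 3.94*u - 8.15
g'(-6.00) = -67.54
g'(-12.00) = -131.14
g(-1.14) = 3.23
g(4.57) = 84.53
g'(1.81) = 15.25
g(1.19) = -5.33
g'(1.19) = 8.67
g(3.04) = 28.85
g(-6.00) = 206.29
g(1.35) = -3.81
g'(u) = 10.6*u - 3.94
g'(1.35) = 10.37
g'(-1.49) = -19.73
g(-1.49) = 9.49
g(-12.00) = 802.33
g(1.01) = -6.72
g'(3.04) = 28.28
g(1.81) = 2.08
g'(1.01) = 6.77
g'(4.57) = 44.50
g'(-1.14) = -16.02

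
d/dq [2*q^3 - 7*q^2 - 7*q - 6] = 6*q^2 - 14*q - 7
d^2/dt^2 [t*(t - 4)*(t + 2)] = 6*t - 4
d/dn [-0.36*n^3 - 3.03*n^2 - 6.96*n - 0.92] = -1.08*n^2 - 6.06*n - 6.96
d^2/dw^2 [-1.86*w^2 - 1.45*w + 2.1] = -3.72000000000000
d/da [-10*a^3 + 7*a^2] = 2*a*(7 - 15*a)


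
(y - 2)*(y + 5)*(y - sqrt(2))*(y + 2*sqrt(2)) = y^4 + sqrt(2)*y^3 + 3*y^3 - 14*y^2 + 3*sqrt(2)*y^2 - 10*sqrt(2)*y - 12*y + 40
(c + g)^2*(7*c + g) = 7*c^3 + 15*c^2*g + 9*c*g^2 + g^3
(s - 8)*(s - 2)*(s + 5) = s^3 - 5*s^2 - 34*s + 80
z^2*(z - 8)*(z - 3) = z^4 - 11*z^3 + 24*z^2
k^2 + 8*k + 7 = (k + 1)*(k + 7)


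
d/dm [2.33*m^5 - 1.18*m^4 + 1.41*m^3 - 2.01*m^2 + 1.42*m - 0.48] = 11.65*m^4 - 4.72*m^3 + 4.23*m^2 - 4.02*m + 1.42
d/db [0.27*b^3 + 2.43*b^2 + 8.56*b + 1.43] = 0.81*b^2 + 4.86*b + 8.56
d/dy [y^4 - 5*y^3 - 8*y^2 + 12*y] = 4*y^3 - 15*y^2 - 16*y + 12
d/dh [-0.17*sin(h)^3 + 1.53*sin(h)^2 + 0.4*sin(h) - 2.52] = (-0.51*sin(h)^2 + 3.06*sin(h) + 0.4)*cos(h)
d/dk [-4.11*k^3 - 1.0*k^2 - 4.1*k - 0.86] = -12.33*k^2 - 2.0*k - 4.1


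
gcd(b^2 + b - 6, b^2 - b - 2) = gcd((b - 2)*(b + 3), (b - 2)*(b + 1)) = b - 2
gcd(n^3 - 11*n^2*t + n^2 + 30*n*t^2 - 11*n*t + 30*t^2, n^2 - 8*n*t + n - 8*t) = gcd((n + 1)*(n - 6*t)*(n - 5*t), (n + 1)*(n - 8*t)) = n + 1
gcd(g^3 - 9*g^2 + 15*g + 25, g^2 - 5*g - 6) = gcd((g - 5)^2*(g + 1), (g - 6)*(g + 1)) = g + 1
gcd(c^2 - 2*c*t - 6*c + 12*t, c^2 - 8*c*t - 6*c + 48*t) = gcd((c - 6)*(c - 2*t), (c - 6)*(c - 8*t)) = c - 6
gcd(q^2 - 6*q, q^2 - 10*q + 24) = q - 6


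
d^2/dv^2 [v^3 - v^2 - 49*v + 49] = 6*v - 2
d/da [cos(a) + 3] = -sin(a)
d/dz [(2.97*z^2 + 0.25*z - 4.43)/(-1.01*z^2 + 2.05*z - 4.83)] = (6.341*z^2 - 37.6388*z + 7.874)/(1.0201*z^4 - 4.141*z^3 + 13.9591*z^2 - 19.803*z + 23.3289)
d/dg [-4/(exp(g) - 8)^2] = 8*exp(g)/(exp(g) - 8)^3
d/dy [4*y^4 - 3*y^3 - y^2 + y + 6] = 16*y^3 - 9*y^2 - 2*y + 1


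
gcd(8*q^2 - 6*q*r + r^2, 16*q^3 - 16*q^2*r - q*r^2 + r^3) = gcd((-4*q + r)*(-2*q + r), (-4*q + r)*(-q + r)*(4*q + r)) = 4*q - r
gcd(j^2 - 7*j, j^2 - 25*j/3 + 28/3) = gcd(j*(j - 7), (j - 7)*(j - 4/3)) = j - 7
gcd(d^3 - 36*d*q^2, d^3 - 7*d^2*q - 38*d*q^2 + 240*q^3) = d + 6*q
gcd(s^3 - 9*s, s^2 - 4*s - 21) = s + 3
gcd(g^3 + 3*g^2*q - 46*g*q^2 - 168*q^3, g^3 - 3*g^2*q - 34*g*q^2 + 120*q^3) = g + 6*q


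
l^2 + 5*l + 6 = (l + 2)*(l + 3)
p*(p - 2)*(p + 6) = p^3 + 4*p^2 - 12*p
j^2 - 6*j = j*(j - 6)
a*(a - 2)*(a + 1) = a^3 - a^2 - 2*a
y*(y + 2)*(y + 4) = y^3 + 6*y^2 + 8*y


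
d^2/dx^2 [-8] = 0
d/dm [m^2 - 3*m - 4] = 2*m - 3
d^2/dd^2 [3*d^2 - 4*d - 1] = 6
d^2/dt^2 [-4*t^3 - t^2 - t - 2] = -24*t - 2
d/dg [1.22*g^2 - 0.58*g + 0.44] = 2.44*g - 0.58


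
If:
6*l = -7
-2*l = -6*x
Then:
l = -7/6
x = -7/18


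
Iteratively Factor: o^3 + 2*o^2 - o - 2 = (o - 1)*(o^2 + 3*o + 2) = (o - 1)*(o + 2)*(o + 1)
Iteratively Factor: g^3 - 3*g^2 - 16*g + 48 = (g + 4)*(g^2 - 7*g + 12) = (g - 3)*(g + 4)*(g - 4)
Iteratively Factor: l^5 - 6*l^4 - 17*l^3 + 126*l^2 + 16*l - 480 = (l + 4)*(l^4 - 10*l^3 + 23*l^2 + 34*l - 120) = (l - 4)*(l + 4)*(l^3 - 6*l^2 - l + 30) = (l - 5)*(l - 4)*(l + 4)*(l^2 - l - 6) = (l - 5)*(l - 4)*(l + 2)*(l + 4)*(l - 3)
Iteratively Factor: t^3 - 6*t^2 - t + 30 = (t - 5)*(t^2 - t - 6) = (t - 5)*(t + 2)*(t - 3)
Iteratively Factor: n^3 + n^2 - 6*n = (n + 3)*(n^2 - 2*n) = n*(n + 3)*(n - 2)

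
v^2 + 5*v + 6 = (v + 2)*(v + 3)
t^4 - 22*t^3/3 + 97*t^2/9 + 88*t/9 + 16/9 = (t - 4)^2*(t + 1/3)^2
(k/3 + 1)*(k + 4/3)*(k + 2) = k^3/3 + 19*k^2/9 + 38*k/9 + 8/3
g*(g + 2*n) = g^2 + 2*g*n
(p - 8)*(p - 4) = p^2 - 12*p + 32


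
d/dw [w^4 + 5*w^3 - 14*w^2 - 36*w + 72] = 4*w^3 + 15*w^2 - 28*w - 36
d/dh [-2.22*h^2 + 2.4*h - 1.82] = 2.4 - 4.44*h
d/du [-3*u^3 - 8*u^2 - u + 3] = -9*u^2 - 16*u - 1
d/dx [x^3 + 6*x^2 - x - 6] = 3*x^2 + 12*x - 1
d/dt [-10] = 0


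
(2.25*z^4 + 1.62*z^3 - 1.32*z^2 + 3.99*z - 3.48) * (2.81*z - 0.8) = 6.3225*z^5 + 2.7522*z^4 - 5.0052*z^3 + 12.2679*z^2 - 12.9708*z + 2.784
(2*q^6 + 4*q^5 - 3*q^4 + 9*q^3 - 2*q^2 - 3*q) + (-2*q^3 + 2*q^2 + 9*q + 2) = 2*q^6 + 4*q^5 - 3*q^4 + 7*q^3 + 6*q + 2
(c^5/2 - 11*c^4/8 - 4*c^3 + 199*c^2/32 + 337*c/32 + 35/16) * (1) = c^5/2 - 11*c^4/8 - 4*c^3 + 199*c^2/32 + 337*c/32 + 35/16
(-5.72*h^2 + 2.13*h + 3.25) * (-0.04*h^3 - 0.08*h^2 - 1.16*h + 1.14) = 0.2288*h^5 + 0.3724*h^4 + 6.3348*h^3 - 9.2516*h^2 - 1.3418*h + 3.705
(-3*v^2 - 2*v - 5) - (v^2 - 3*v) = -4*v^2 + v - 5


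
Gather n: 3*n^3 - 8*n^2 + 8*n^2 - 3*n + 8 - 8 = 3*n^3 - 3*n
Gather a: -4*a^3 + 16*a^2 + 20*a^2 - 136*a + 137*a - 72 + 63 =-4*a^3 + 36*a^2 + a - 9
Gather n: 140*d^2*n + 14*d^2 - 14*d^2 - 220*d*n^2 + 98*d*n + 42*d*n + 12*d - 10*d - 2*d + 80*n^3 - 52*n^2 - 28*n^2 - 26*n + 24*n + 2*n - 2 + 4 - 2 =80*n^3 + n^2*(-220*d - 80) + n*(140*d^2 + 140*d)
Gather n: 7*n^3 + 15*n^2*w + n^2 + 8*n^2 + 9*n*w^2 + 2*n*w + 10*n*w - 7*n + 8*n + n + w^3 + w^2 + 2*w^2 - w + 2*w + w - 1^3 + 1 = 7*n^3 + n^2*(15*w + 9) + n*(9*w^2 + 12*w + 2) + w^3 + 3*w^2 + 2*w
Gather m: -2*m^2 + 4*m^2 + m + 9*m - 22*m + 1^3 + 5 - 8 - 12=2*m^2 - 12*m - 14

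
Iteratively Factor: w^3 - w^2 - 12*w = (w + 3)*(w^2 - 4*w) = w*(w + 3)*(w - 4)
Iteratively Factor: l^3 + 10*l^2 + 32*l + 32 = (l + 2)*(l^2 + 8*l + 16) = (l + 2)*(l + 4)*(l + 4)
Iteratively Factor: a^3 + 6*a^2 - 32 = (a + 4)*(a^2 + 2*a - 8) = (a + 4)^2*(a - 2)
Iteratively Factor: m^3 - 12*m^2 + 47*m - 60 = (m - 5)*(m^2 - 7*m + 12) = (m - 5)*(m - 4)*(m - 3)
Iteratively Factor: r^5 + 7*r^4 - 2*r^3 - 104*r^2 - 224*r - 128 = (r - 4)*(r^4 + 11*r^3 + 42*r^2 + 64*r + 32) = (r - 4)*(r + 1)*(r^3 + 10*r^2 + 32*r + 32) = (r - 4)*(r + 1)*(r + 2)*(r^2 + 8*r + 16) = (r - 4)*(r + 1)*(r + 2)*(r + 4)*(r + 4)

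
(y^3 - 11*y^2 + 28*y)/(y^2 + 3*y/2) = 2*(y^2 - 11*y + 28)/(2*y + 3)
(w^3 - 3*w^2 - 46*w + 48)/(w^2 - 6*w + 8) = (w^3 - 3*w^2 - 46*w + 48)/(w^2 - 6*w + 8)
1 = 1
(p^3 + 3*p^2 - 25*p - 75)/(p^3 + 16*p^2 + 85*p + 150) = (p^2 - 2*p - 15)/(p^2 + 11*p + 30)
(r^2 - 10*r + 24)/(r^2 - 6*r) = (r - 4)/r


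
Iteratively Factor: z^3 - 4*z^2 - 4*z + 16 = (z - 2)*(z^2 - 2*z - 8) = (z - 2)*(z + 2)*(z - 4)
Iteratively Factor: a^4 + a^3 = (a + 1)*(a^3) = a*(a + 1)*(a^2) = a^2*(a + 1)*(a)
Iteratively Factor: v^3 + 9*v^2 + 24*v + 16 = (v + 4)*(v^2 + 5*v + 4) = (v + 1)*(v + 4)*(v + 4)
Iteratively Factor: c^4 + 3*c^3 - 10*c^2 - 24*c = (c + 2)*(c^3 + c^2 - 12*c) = (c - 3)*(c + 2)*(c^2 + 4*c) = c*(c - 3)*(c + 2)*(c + 4)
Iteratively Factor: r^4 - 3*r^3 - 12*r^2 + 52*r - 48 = (r - 2)*(r^3 - r^2 - 14*r + 24) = (r - 3)*(r - 2)*(r^2 + 2*r - 8) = (r - 3)*(r - 2)*(r + 4)*(r - 2)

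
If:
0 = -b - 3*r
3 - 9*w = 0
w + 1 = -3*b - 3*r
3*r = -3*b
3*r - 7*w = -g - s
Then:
No Solution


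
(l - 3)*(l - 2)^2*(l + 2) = l^4 - 5*l^3 + 2*l^2 + 20*l - 24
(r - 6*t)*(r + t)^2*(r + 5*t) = r^4 + r^3*t - 31*r^2*t^2 - 61*r*t^3 - 30*t^4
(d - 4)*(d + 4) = d^2 - 16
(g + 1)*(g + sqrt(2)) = g^2 + g + sqrt(2)*g + sqrt(2)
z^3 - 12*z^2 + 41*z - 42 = (z - 7)*(z - 3)*(z - 2)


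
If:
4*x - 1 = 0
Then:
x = 1/4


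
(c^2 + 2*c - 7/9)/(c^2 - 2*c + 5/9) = (3*c + 7)/(3*c - 5)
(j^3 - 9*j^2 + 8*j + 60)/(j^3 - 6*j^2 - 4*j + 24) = (j - 5)/(j - 2)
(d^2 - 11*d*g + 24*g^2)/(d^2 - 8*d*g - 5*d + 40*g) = (d - 3*g)/(d - 5)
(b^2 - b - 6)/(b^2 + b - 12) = (b + 2)/(b + 4)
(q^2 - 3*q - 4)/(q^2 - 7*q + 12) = (q + 1)/(q - 3)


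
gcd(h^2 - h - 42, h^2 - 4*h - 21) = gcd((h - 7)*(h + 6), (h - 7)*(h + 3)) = h - 7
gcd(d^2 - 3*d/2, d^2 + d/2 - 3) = d - 3/2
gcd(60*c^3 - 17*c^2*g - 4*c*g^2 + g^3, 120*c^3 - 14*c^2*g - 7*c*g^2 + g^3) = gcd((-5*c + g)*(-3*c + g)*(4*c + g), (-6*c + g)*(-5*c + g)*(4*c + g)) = 20*c^2 + c*g - g^2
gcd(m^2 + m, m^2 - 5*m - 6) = m + 1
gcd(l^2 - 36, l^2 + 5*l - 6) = l + 6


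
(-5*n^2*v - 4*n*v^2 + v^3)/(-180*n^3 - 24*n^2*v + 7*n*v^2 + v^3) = v*(n + v)/(36*n^2 + 12*n*v + v^2)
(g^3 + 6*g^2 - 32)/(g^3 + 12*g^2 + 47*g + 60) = (g^2 + 2*g - 8)/(g^2 + 8*g + 15)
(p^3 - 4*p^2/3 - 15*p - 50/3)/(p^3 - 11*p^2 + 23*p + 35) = (3*p^2 + 11*p + 10)/(3*(p^2 - 6*p - 7))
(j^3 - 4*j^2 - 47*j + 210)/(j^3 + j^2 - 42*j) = (j - 5)/j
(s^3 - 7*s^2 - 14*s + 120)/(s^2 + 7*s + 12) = (s^2 - 11*s + 30)/(s + 3)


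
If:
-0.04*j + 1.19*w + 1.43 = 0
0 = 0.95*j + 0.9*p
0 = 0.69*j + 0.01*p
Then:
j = 0.00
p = 0.00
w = -1.20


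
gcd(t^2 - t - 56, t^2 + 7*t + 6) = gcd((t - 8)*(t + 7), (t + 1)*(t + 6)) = 1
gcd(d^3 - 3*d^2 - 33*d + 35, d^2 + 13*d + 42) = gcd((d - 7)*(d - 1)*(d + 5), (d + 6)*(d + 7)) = 1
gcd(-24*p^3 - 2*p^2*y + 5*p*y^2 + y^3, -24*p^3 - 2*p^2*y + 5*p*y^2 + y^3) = -24*p^3 - 2*p^2*y + 5*p*y^2 + y^3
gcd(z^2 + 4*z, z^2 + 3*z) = z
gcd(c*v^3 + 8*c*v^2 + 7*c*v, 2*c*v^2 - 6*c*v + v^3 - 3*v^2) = v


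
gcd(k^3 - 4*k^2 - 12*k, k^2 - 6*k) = k^2 - 6*k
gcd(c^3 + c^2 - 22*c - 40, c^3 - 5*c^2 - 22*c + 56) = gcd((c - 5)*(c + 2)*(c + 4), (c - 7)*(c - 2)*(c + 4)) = c + 4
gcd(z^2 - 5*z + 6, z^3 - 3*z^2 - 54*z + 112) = z - 2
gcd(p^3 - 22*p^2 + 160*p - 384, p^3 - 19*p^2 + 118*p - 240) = p^2 - 14*p + 48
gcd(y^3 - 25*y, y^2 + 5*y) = y^2 + 5*y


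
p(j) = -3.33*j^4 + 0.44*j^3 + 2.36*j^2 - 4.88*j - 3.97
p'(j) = -13.32*j^3 + 1.32*j^2 + 4.72*j - 4.88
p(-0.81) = -0.14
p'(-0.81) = -0.76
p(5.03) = -2044.46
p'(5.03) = -1642.89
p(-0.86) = -0.13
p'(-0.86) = 0.51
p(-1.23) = -2.84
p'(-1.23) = 16.10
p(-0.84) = -0.12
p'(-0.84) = -0.02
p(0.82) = -7.65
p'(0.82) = -7.47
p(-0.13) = -3.30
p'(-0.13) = -5.44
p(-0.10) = -3.46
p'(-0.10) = -5.33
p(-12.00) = -69416.77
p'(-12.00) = 23145.52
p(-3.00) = -249.70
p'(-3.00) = 352.48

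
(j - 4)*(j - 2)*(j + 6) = j^3 - 28*j + 48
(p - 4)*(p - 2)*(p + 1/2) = p^3 - 11*p^2/2 + 5*p + 4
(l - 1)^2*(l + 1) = l^3 - l^2 - l + 1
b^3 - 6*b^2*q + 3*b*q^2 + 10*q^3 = (b - 5*q)*(b - 2*q)*(b + q)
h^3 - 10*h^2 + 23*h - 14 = (h - 7)*(h - 2)*(h - 1)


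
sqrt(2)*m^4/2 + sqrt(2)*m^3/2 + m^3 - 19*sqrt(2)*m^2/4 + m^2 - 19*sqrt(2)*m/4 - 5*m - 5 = (m - 2*sqrt(2))*(m + sqrt(2)/2)*(m + 5*sqrt(2)/2)*(sqrt(2)*m/2 + sqrt(2)/2)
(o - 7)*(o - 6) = o^2 - 13*o + 42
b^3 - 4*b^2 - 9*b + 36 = (b - 4)*(b - 3)*(b + 3)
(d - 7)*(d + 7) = d^2 - 49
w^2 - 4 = (w - 2)*(w + 2)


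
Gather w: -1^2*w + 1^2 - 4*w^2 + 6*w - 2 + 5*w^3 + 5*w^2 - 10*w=5*w^3 + w^2 - 5*w - 1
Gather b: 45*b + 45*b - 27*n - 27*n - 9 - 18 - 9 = 90*b - 54*n - 36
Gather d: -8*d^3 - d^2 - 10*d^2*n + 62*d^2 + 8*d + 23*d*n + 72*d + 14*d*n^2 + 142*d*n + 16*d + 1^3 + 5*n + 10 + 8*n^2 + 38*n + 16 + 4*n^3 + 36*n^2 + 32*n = -8*d^3 + d^2*(61 - 10*n) + d*(14*n^2 + 165*n + 96) + 4*n^3 + 44*n^2 + 75*n + 27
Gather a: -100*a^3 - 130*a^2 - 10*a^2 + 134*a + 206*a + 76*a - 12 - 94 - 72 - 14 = -100*a^3 - 140*a^2 + 416*a - 192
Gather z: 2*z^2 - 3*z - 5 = 2*z^2 - 3*z - 5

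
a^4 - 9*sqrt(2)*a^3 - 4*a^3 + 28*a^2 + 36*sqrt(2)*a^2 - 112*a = a*(a - 4)*(a - 7*sqrt(2))*(a - 2*sqrt(2))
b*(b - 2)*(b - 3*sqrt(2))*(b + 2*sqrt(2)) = b^4 - 2*b^3 - sqrt(2)*b^3 - 12*b^2 + 2*sqrt(2)*b^2 + 24*b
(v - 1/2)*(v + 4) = v^2 + 7*v/2 - 2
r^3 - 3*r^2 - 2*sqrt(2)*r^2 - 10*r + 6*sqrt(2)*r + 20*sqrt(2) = (r - 5)*(r + 2)*(r - 2*sqrt(2))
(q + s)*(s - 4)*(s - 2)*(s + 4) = q*s^3 - 2*q*s^2 - 16*q*s + 32*q + s^4 - 2*s^3 - 16*s^2 + 32*s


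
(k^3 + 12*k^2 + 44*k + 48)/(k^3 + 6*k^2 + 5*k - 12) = (k^2 + 8*k + 12)/(k^2 + 2*k - 3)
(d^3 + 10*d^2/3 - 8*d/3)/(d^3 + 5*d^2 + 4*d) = (d - 2/3)/(d + 1)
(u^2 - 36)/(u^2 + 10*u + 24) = (u - 6)/(u + 4)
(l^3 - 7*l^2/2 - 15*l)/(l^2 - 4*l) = (l^2 - 7*l/2 - 15)/(l - 4)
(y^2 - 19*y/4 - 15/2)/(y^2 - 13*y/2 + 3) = (4*y + 5)/(2*(2*y - 1))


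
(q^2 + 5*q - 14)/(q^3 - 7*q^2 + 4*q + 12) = (q + 7)/(q^2 - 5*q - 6)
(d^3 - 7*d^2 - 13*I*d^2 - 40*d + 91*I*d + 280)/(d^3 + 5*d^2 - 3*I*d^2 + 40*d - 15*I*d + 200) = (d^2 - d*(7 + 5*I) + 35*I)/(d^2 + 5*d*(1 + I) + 25*I)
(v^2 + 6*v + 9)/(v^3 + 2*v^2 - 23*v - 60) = (v + 3)/(v^2 - v - 20)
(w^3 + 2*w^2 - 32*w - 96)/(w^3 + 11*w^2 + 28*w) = (w^2 - 2*w - 24)/(w*(w + 7))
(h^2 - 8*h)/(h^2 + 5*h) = (h - 8)/(h + 5)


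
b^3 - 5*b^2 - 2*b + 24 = (b - 4)*(b - 3)*(b + 2)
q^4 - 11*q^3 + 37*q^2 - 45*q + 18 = (q - 6)*(q - 3)*(q - 1)^2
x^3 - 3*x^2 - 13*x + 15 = (x - 5)*(x - 1)*(x + 3)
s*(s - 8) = s^2 - 8*s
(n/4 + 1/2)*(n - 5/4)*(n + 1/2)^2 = n^4/4 + 7*n^3/16 - 3*n^2/8 - 37*n/64 - 5/32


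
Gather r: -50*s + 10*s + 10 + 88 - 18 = 80 - 40*s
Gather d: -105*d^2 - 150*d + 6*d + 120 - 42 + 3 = -105*d^2 - 144*d + 81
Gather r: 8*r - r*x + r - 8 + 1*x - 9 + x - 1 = r*(9 - x) + 2*x - 18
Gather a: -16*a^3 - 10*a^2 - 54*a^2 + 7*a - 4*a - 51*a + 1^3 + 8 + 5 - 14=-16*a^3 - 64*a^2 - 48*a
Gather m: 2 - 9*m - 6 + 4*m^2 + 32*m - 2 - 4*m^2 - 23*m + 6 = 0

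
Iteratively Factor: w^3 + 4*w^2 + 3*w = (w + 3)*(w^2 + w) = (w + 1)*(w + 3)*(w)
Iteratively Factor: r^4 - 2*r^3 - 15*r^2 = (r + 3)*(r^3 - 5*r^2) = (r - 5)*(r + 3)*(r^2) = r*(r - 5)*(r + 3)*(r)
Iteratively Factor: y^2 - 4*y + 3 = (y - 3)*(y - 1)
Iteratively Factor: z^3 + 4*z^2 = (z)*(z^2 + 4*z) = z*(z + 4)*(z)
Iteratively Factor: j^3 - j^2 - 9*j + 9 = (j - 3)*(j^2 + 2*j - 3) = (j - 3)*(j + 3)*(j - 1)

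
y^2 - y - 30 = (y - 6)*(y + 5)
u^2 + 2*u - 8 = (u - 2)*(u + 4)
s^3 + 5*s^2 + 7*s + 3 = (s + 1)^2*(s + 3)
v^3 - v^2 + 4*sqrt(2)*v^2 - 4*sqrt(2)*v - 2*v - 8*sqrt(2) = (v - 2)*(v + 1)*(v + 4*sqrt(2))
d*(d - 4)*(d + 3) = d^3 - d^2 - 12*d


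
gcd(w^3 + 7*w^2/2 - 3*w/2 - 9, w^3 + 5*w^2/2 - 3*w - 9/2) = w^2 + 3*w/2 - 9/2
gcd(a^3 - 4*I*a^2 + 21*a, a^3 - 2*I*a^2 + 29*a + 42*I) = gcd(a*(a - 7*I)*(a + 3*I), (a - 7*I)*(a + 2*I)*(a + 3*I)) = a^2 - 4*I*a + 21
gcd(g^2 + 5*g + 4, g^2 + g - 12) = g + 4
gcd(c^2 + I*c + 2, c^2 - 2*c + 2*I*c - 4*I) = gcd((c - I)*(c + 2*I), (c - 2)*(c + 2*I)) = c + 2*I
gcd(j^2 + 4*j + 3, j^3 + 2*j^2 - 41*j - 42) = j + 1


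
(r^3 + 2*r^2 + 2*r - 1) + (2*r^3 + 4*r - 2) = 3*r^3 + 2*r^2 + 6*r - 3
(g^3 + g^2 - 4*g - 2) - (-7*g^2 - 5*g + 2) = g^3 + 8*g^2 + g - 4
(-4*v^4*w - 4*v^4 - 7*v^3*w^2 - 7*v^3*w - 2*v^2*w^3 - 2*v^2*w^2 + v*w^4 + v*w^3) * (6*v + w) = -24*v^5*w - 24*v^5 - 46*v^4*w^2 - 46*v^4*w - 19*v^3*w^3 - 19*v^3*w^2 + 4*v^2*w^4 + 4*v^2*w^3 + v*w^5 + v*w^4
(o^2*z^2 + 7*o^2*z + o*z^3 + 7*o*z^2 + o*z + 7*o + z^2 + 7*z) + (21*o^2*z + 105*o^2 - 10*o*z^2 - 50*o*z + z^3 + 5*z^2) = o^2*z^2 + 28*o^2*z + 105*o^2 + o*z^3 - 3*o*z^2 - 49*o*z + 7*o + z^3 + 6*z^2 + 7*z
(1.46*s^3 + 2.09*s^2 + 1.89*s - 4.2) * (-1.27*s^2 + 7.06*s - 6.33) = -1.8542*s^5 + 7.6533*s^4 + 3.1133*s^3 + 5.4477*s^2 - 41.6157*s + 26.586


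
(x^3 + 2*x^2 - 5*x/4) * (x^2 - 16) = x^5 + 2*x^4 - 69*x^3/4 - 32*x^2 + 20*x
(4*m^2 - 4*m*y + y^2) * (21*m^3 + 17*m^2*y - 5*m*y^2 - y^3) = 84*m^5 - 16*m^4*y - 67*m^3*y^2 + 33*m^2*y^3 - m*y^4 - y^5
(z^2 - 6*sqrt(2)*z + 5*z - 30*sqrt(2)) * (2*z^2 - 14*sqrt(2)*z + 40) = 2*z^4 - 26*sqrt(2)*z^3 + 10*z^3 - 130*sqrt(2)*z^2 + 208*z^2 - 240*sqrt(2)*z + 1040*z - 1200*sqrt(2)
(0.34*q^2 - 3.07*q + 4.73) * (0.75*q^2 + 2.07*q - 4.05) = 0.255*q^4 - 1.5987*q^3 - 4.1844*q^2 + 22.2246*q - 19.1565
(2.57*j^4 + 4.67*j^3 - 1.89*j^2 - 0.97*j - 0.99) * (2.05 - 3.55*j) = -9.1235*j^5 - 11.31*j^4 + 16.283*j^3 - 0.431*j^2 + 1.526*j - 2.0295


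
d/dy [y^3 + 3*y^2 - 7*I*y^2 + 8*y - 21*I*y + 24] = 3*y^2 + y*(6 - 14*I) + 8 - 21*I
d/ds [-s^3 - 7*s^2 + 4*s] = -3*s^2 - 14*s + 4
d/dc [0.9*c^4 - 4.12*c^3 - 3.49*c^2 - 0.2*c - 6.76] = 3.6*c^3 - 12.36*c^2 - 6.98*c - 0.2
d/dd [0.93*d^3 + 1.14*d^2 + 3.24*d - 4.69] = 2.79*d^2 + 2.28*d + 3.24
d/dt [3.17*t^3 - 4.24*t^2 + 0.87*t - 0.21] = 9.51*t^2 - 8.48*t + 0.87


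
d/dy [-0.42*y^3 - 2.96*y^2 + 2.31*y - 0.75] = -1.26*y^2 - 5.92*y + 2.31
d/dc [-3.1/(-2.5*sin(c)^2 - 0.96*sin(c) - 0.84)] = -(15.5*sin(c) + 2.976)*cos(c)/(2.5*sin(c)^2 + 0.96*sin(c) + 0.84)^2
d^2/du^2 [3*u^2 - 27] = 6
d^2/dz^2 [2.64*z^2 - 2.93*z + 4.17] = 5.28000000000000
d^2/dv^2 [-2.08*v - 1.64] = 0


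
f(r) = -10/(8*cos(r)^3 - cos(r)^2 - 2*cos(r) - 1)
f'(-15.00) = 6.84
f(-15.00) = 2.80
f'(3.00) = -0.55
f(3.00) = 1.29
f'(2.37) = -8.96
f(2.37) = 3.30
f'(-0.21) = 3.11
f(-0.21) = -2.80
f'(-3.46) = -1.44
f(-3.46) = 1.46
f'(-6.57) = 4.95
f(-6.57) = -3.10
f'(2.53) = -4.61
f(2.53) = 2.26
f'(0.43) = -11.94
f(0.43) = -4.23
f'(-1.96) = 30.31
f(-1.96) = 12.16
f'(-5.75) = -26.42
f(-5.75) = -6.08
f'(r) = -10*(24*sin(r)*cos(r)^2 - 2*sin(r)*cos(r) - 2*sin(r))/(8*cos(r)^3 - cos(r)^2 - 2*cos(r) - 1)^2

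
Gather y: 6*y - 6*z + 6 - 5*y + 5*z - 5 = y - z + 1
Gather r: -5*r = -5*r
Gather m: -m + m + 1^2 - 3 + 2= 0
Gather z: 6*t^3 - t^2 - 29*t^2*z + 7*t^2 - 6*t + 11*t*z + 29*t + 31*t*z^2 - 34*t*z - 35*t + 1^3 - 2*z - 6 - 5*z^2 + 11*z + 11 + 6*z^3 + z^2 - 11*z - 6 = 6*t^3 + 6*t^2 - 12*t + 6*z^3 + z^2*(31*t - 4) + z*(-29*t^2 - 23*t - 2)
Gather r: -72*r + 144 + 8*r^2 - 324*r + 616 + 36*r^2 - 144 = 44*r^2 - 396*r + 616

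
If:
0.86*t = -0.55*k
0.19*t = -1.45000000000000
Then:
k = 11.93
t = -7.63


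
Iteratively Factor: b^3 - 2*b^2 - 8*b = (b)*(b^2 - 2*b - 8) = b*(b - 4)*(b + 2)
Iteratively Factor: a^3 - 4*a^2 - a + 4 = (a + 1)*(a^2 - 5*a + 4) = (a - 1)*(a + 1)*(a - 4)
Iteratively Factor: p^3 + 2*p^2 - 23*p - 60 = (p + 4)*(p^2 - 2*p - 15) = (p + 3)*(p + 4)*(p - 5)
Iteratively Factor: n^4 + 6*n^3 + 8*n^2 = (n + 4)*(n^3 + 2*n^2) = n*(n + 4)*(n^2 + 2*n) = n*(n + 2)*(n + 4)*(n)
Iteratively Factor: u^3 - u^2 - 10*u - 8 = (u - 4)*(u^2 + 3*u + 2) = (u - 4)*(u + 2)*(u + 1)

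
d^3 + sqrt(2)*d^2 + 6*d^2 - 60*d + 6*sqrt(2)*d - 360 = (d + 6)*(d - 5*sqrt(2))*(d + 6*sqrt(2))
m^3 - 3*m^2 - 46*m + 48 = (m - 8)*(m - 1)*(m + 6)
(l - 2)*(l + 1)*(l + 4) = l^3 + 3*l^2 - 6*l - 8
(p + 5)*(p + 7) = p^2 + 12*p + 35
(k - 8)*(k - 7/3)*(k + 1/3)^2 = k^4 - 29*k^3/3 + 107*k^2/9 + 305*k/27 + 56/27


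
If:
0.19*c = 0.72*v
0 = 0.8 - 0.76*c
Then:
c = 1.05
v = 0.28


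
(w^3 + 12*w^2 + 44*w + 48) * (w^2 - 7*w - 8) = w^5 + 5*w^4 - 48*w^3 - 356*w^2 - 688*w - 384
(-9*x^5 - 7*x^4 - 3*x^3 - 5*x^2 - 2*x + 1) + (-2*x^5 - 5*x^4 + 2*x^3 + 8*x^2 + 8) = -11*x^5 - 12*x^4 - x^3 + 3*x^2 - 2*x + 9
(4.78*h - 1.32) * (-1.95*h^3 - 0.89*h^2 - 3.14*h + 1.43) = -9.321*h^4 - 1.6802*h^3 - 13.8344*h^2 + 10.9802*h - 1.8876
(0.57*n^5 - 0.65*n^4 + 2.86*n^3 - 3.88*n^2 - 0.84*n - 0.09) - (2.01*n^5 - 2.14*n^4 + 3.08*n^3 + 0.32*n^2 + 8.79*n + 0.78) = -1.44*n^5 + 1.49*n^4 - 0.22*n^3 - 4.2*n^2 - 9.63*n - 0.87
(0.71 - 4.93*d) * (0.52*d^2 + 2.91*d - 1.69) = -2.5636*d^3 - 13.9771*d^2 + 10.3978*d - 1.1999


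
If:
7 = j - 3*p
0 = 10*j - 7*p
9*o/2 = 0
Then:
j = -49/23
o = 0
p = -70/23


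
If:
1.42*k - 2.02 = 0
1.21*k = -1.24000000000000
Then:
No Solution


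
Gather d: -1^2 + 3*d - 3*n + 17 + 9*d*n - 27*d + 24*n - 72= d*(9*n - 24) + 21*n - 56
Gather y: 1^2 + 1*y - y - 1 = 0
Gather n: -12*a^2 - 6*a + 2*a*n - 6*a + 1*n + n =-12*a^2 - 12*a + n*(2*a + 2)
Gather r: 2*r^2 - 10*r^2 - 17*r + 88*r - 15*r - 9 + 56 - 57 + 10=-8*r^2 + 56*r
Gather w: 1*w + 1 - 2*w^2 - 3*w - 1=-2*w^2 - 2*w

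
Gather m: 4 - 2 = 2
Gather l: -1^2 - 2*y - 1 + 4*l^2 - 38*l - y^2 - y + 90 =4*l^2 - 38*l - y^2 - 3*y + 88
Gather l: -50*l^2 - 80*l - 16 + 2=-50*l^2 - 80*l - 14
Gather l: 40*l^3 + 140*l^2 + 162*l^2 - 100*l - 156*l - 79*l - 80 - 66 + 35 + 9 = 40*l^3 + 302*l^2 - 335*l - 102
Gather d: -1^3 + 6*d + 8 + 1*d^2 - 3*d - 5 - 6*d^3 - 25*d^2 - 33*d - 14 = -6*d^3 - 24*d^2 - 30*d - 12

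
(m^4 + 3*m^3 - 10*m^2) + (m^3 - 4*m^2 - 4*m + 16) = m^4 + 4*m^3 - 14*m^2 - 4*m + 16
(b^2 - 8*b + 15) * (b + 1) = b^3 - 7*b^2 + 7*b + 15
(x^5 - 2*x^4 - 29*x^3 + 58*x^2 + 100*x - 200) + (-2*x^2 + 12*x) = x^5 - 2*x^4 - 29*x^3 + 56*x^2 + 112*x - 200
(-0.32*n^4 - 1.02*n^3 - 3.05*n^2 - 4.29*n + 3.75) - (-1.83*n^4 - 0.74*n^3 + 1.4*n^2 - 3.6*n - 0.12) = 1.51*n^4 - 0.28*n^3 - 4.45*n^2 - 0.69*n + 3.87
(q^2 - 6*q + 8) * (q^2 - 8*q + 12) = q^4 - 14*q^3 + 68*q^2 - 136*q + 96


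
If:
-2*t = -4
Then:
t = 2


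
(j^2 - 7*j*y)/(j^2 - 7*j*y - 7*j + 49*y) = j/(j - 7)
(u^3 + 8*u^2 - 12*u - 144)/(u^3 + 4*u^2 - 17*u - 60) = (u^2 + 12*u + 36)/(u^2 + 8*u + 15)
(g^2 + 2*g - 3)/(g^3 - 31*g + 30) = (g + 3)/(g^2 + g - 30)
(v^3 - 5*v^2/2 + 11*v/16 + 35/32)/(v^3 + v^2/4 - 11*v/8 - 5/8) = (v - 7/4)/(v + 1)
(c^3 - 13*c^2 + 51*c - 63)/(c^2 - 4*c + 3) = (c^2 - 10*c + 21)/(c - 1)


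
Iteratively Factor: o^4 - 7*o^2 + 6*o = (o + 3)*(o^3 - 3*o^2 + 2*o) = o*(o + 3)*(o^2 - 3*o + 2) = o*(o - 2)*(o + 3)*(o - 1)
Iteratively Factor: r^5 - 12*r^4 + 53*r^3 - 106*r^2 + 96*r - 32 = (r - 4)*(r^4 - 8*r^3 + 21*r^2 - 22*r + 8) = (r - 4)^2*(r^3 - 4*r^2 + 5*r - 2) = (r - 4)^2*(r - 1)*(r^2 - 3*r + 2) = (r - 4)^2*(r - 1)^2*(r - 2)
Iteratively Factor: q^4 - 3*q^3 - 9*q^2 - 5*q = (q - 5)*(q^3 + 2*q^2 + q) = (q - 5)*(q + 1)*(q^2 + q) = (q - 5)*(q + 1)^2*(q)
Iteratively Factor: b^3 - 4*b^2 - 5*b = (b - 5)*(b^2 + b) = b*(b - 5)*(b + 1)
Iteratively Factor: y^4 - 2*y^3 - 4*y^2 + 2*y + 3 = (y - 3)*(y^3 + y^2 - y - 1) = (y - 3)*(y - 1)*(y^2 + 2*y + 1) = (y - 3)*(y - 1)*(y + 1)*(y + 1)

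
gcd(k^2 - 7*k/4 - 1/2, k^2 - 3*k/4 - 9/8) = 1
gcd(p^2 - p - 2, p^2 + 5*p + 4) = p + 1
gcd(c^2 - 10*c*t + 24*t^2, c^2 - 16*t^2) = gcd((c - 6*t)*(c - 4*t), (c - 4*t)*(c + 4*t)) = -c + 4*t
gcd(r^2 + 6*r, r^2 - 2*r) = r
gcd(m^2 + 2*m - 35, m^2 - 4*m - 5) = m - 5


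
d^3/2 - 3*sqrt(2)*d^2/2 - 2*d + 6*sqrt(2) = (d/2 + 1)*(d - 2)*(d - 3*sqrt(2))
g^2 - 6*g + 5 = (g - 5)*(g - 1)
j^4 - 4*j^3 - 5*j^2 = j^2*(j - 5)*(j + 1)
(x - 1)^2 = x^2 - 2*x + 1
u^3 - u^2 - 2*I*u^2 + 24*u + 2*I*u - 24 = (u - 1)*(u - 6*I)*(u + 4*I)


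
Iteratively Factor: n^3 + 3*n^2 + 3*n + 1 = (n + 1)*(n^2 + 2*n + 1) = (n + 1)^2*(n + 1)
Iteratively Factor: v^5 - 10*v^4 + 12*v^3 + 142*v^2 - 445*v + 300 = (v - 1)*(v^4 - 9*v^3 + 3*v^2 + 145*v - 300) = (v - 3)*(v - 1)*(v^3 - 6*v^2 - 15*v + 100) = (v - 3)*(v - 1)*(v + 4)*(v^2 - 10*v + 25) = (v - 5)*(v - 3)*(v - 1)*(v + 4)*(v - 5)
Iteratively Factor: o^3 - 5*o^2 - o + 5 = (o - 1)*(o^2 - 4*o - 5) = (o - 5)*(o - 1)*(o + 1)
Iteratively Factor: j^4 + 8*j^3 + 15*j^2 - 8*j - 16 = (j - 1)*(j^3 + 9*j^2 + 24*j + 16) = (j - 1)*(j + 1)*(j^2 + 8*j + 16) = (j - 1)*(j + 1)*(j + 4)*(j + 4)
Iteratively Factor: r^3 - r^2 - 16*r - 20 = (r + 2)*(r^2 - 3*r - 10) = (r - 5)*(r + 2)*(r + 2)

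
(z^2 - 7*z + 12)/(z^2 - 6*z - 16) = (-z^2 + 7*z - 12)/(-z^2 + 6*z + 16)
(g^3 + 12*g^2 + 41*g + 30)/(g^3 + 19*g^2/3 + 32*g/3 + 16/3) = 3*(g^2 + 11*g + 30)/(3*g^2 + 16*g + 16)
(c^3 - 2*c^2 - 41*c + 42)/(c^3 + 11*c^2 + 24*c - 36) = (c - 7)/(c + 6)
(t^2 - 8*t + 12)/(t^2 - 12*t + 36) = (t - 2)/(t - 6)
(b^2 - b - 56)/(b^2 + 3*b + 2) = (b^2 - b - 56)/(b^2 + 3*b + 2)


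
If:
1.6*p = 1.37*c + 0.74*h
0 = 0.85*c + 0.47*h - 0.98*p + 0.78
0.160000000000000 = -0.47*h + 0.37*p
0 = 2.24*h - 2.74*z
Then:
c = -26.93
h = -29.08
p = -36.51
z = -23.78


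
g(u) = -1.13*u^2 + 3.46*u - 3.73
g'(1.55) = -0.04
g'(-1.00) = 5.72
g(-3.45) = -29.12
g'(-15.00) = 37.36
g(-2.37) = -18.28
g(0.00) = -3.73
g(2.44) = -2.02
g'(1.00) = 1.20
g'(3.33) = -4.07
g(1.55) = -1.08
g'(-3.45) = 11.26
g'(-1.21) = 6.19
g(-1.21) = -9.57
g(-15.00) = -309.88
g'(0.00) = 3.46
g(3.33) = -4.74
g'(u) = 3.46 - 2.26*u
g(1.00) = -1.40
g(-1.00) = -8.32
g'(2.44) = -2.05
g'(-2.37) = 8.82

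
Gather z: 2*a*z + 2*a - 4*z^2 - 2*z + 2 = 2*a - 4*z^2 + z*(2*a - 2) + 2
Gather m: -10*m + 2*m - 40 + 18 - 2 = -8*m - 24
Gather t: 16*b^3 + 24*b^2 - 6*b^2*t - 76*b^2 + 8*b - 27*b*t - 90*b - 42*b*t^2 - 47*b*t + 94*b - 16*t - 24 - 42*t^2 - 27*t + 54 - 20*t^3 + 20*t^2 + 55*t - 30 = 16*b^3 - 52*b^2 + 12*b - 20*t^3 + t^2*(-42*b - 22) + t*(-6*b^2 - 74*b + 12)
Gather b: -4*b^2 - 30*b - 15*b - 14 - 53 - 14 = -4*b^2 - 45*b - 81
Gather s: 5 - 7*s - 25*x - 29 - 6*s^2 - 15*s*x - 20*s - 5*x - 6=-6*s^2 + s*(-15*x - 27) - 30*x - 30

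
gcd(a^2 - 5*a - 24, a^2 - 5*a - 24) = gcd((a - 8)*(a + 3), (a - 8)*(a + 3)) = a^2 - 5*a - 24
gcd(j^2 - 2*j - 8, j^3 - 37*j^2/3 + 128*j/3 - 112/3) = j - 4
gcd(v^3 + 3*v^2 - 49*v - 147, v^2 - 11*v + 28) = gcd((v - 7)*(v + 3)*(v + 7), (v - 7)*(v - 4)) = v - 7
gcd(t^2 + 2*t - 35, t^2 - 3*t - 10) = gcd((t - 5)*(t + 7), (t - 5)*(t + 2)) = t - 5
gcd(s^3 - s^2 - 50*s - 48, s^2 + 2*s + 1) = s + 1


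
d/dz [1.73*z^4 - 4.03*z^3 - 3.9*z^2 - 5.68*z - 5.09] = 6.92*z^3 - 12.09*z^2 - 7.8*z - 5.68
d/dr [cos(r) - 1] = -sin(r)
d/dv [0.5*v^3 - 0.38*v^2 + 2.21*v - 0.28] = 1.5*v^2 - 0.76*v + 2.21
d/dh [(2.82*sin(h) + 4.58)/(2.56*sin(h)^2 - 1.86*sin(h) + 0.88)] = (-7.2192*sin(h)^2 - 23.4496*sin(h) + 11.0004)*cos(h)/(6.5536*sin(h)^4 - 9.5232*sin(h)^3 + 7.9652*sin(h)^2 - 3.2736*sin(h) + 0.7744)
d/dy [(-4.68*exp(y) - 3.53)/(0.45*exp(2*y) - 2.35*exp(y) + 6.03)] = (2.106*exp(2*y) + 3.177*exp(y) - 36.5159)*exp(y)/(0.2025*exp(4*y) - 2.115*exp(3*y) + 10.9495*exp(2*y) - 28.341*exp(y) + 36.3609)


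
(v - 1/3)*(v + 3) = v^2 + 8*v/3 - 1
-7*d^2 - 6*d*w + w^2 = (-7*d + w)*(d + w)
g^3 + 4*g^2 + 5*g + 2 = (g + 1)^2*(g + 2)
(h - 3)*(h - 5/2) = h^2 - 11*h/2 + 15/2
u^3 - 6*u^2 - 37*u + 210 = (u - 7)*(u - 5)*(u + 6)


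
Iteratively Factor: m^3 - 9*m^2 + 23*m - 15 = (m - 1)*(m^2 - 8*m + 15) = (m - 3)*(m - 1)*(m - 5)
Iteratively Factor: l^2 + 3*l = (l + 3)*(l)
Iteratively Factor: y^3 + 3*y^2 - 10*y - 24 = (y + 2)*(y^2 + y - 12) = (y - 3)*(y + 2)*(y + 4)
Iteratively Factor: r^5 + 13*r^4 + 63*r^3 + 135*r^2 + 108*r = (r + 3)*(r^4 + 10*r^3 + 33*r^2 + 36*r) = (r + 3)^2*(r^3 + 7*r^2 + 12*r) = r*(r + 3)^2*(r^2 + 7*r + 12) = r*(r + 3)^2*(r + 4)*(r + 3)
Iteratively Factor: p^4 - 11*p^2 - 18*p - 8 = (p + 1)*(p^3 - p^2 - 10*p - 8) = (p + 1)*(p + 2)*(p^2 - 3*p - 4) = (p - 4)*(p + 1)*(p + 2)*(p + 1)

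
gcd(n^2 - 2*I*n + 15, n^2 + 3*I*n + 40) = n - 5*I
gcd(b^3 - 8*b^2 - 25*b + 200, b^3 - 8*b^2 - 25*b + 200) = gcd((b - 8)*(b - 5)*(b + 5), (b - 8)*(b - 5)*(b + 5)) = b^3 - 8*b^2 - 25*b + 200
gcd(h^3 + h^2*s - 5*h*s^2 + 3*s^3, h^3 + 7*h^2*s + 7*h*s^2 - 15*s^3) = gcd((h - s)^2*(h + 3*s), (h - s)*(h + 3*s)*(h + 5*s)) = -h^2 - 2*h*s + 3*s^2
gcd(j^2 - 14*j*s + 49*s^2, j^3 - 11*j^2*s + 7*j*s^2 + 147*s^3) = j^2 - 14*j*s + 49*s^2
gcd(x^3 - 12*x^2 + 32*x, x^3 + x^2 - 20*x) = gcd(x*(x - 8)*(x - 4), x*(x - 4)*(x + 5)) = x^2 - 4*x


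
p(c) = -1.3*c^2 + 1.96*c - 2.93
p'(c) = 1.96 - 2.6*c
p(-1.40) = -8.22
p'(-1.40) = 5.60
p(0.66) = -2.20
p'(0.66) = 0.24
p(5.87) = -36.22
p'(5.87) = -13.30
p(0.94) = -2.24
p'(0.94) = -0.48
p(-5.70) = -56.34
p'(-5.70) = 16.78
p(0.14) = -2.68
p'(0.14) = 1.60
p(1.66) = -3.26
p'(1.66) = -2.36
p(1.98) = -4.15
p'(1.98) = -3.19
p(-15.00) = -324.83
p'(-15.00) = 40.96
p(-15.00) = -324.83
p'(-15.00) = 40.96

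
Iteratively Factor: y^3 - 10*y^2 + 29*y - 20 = (y - 4)*(y^2 - 6*y + 5) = (y - 5)*(y - 4)*(y - 1)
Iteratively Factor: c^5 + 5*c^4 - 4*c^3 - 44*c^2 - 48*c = (c)*(c^4 + 5*c^3 - 4*c^2 - 44*c - 48) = c*(c - 3)*(c^3 + 8*c^2 + 20*c + 16) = c*(c - 3)*(c + 4)*(c^2 + 4*c + 4) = c*(c - 3)*(c + 2)*(c + 4)*(c + 2)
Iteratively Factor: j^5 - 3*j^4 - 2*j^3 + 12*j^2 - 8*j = (j)*(j^4 - 3*j^3 - 2*j^2 + 12*j - 8) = j*(j - 1)*(j^3 - 2*j^2 - 4*j + 8) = j*(j - 1)*(j + 2)*(j^2 - 4*j + 4) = j*(j - 2)*(j - 1)*(j + 2)*(j - 2)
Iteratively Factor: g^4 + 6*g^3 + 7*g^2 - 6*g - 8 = (g + 4)*(g^3 + 2*g^2 - g - 2) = (g - 1)*(g + 4)*(g^2 + 3*g + 2) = (g - 1)*(g + 2)*(g + 4)*(g + 1)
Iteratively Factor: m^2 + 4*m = (m)*(m + 4)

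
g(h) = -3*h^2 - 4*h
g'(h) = -6*h - 4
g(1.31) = -10.39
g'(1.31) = -11.86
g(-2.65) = -10.47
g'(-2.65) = 11.90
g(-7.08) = -122.06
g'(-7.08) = 38.48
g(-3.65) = -25.37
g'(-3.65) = 17.90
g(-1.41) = -0.32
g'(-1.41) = 4.46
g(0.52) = -2.89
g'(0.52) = -7.12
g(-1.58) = -1.17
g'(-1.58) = 5.48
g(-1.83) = -2.73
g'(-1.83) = 6.98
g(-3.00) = -15.00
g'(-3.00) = 14.00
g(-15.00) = -615.00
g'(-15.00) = 86.00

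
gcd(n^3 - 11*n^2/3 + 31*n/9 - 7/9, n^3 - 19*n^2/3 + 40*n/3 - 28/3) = n - 7/3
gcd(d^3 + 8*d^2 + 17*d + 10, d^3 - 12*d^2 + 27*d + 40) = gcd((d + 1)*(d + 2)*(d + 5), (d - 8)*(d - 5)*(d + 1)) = d + 1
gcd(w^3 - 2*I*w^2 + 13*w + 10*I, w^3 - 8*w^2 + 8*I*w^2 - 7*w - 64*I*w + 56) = w + I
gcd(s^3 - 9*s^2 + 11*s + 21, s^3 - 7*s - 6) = s^2 - 2*s - 3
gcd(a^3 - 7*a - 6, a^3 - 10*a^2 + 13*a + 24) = a^2 - 2*a - 3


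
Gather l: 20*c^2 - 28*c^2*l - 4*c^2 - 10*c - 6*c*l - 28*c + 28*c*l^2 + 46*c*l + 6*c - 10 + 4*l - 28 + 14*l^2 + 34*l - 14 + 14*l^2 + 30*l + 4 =16*c^2 - 32*c + l^2*(28*c + 28) + l*(-28*c^2 + 40*c + 68) - 48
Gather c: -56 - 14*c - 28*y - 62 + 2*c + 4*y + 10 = -12*c - 24*y - 108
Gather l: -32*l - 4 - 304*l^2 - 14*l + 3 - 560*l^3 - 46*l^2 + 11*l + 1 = -560*l^3 - 350*l^2 - 35*l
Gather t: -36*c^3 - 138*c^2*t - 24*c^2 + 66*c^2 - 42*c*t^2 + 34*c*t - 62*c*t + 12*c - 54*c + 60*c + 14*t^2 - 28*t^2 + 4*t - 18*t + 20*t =-36*c^3 + 42*c^2 + 18*c + t^2*(-42*c - 14) + t*(-138*c^2 - 28*c + 6)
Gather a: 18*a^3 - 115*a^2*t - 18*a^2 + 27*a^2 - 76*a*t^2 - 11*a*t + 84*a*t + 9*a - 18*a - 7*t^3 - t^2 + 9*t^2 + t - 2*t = 18*a^3 + a^2*(9 - 115*t) + a*(-76*t^2 + 73*t - 9) - 7*t^3 + 8*t^2 - t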